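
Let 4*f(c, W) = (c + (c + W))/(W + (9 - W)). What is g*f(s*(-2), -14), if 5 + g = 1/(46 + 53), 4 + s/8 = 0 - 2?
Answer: -21983/891 ≈ -24.672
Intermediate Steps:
s = -48 (s = -32 + 8*(0 - 2) = -32 + 8*(-2) = -32 - 16 = -48)
f(c, W) = c/18 + W/36 (f(c, W) = ((c + (c + W))/(W + (9 - W)))/4 = ((c + (W + c))/9)/4 = ((W + 2*c)*(⅑))/4 = (W/9 + 2*c/9)/4 = c/18 + W/36)
g = -494/99 (g = -5 + 1/(46 + 53) = -5 + 1/99 = -494/99 ≈ -4.9899)
g*f(s*(-2), -14) = -494*((-48*(-2))/18 + (1/36)*(-14))/99 = -494*((1/18)*96 - 7/18)/99 = -494*(16/3 - 7/18)/99 = -494/99*89/18 = -21983/891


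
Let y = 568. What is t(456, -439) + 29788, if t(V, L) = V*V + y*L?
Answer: -11628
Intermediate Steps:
t(V, L) = V**2 + 568*L (t(V, L) = V*V + 568*L = V**2 + 568*L)
t(456, -439) + 29788 = (456**2 + 568*(-439)) + 29788 = (207936 - 249352) + 29788 = -41416 + 29788 = -11628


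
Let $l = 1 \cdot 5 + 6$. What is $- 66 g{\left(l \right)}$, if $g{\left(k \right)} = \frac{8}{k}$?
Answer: $-48$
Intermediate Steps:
$l = 11$ ($l = 5 + 6 = 11$)
$- 66 g{\left(l \right)} = - 66 \cdot \frac{8}{11} = - 66 \cdot 8 \cdot \frac{1}{11} = \left(-66\right) \frac{8}{11} = -48$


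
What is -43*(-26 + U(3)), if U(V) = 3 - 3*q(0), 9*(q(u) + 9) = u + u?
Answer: -172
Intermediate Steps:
q(u) = -9 + 2*u/9 (q(u) = -9 + (u + u)/9 = -9 + (2*u)/9 = -9 + 2*u/9)
U(V) = 30 (U(V) = 3 - 3*(-9 + (2/9)*0) = 3 - 3*(-9 + 0) = 3 - 3*(-9) = 3 + 27 = 30)
-43*(-26 + U(3)) = -43*(-26 + 30) = -43*4 = -172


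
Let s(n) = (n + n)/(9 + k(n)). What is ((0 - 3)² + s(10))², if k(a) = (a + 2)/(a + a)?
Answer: 17689/144 ≈ 122.84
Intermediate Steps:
k(a) = (2 + a)/(2*a) (k(a) = (2 + a)/((2*a)) = (2 + a)*(1/(2*a)) = (2 + a)/(2*a))
s(n) = 2*n/(9 + (2 + n)/(2*n)) (s(n) = (n + n)/(9 + (2 + n)/(2*n)) = (2*n)/(9 + (2 + n)/(2*n)) = 2*n/(9 + (2 + n)/(2*n)))
((0 - 3)² + s(10))² = ((0 - 3)² + 4*10²/(2 + 19*10))² = ((-3)² + 4*100/(2 + 190))² = (9 + 4*100/192)² = (9 + 4*100*(1/192))² = (9 + 25/12)² = (133/12)² = 17689/144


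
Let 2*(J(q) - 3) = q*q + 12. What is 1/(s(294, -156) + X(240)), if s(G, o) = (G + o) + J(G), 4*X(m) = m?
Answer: 1/43425 ≈ 2.3028e-5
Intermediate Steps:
J(q) = 9 + q**2/2 (J(q) = 3 + (q*q + 12)/2 = 3 + (q**2 + 12)/2 = 3 + (12 + q**2)/2 = 3 + (6 + q**2/2) = 9 + q**2/2)
X(m) = m/4
s(G, o) = 9 + G + o + G**2/2 (s(G, o) = (G + o) + (9 + G**2/2) = 9 + G + o + G**2/2)
1/(s(294, -156) + X(240)) = 1/((9 + 294 - 156 + (1/2)*294**2) + (1/4)*240) = 1/((9 + 294 - 156 + (1/2)*86436) + 60) = 1/((9 + 294 - 156 + 43218) + 60) = 1/(43365 + 60) = 1/43425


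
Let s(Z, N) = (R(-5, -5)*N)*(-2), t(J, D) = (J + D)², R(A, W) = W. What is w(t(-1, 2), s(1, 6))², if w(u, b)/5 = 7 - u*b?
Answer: 70225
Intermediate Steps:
t(J, D) = (D + J)²
s(Z, N) = 10*N (s(Z, N) = -5*N*(-2) = 10*N)
w(u, b) = 35 - 5*b*u (w(u, b) = 5*(7 - u*b) = 5*(7 - b*u) = 35 - 5*b*u)
w(t(-1, 2), s(1, 6))² = (35 - 5*10*6*(2 - 1)²)² = (35 - 5*60*1²)² = (35 - 5*60*1)² = (35 - 300)² = (-265)² = 70225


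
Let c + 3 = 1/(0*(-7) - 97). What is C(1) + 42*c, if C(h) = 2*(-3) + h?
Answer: -12749/97 ≈ -131.43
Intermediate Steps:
C(h) = -6 + h
c = -292/97 (c = -3 + 1/(0*(-7) - 97) = -3 + 1/(0 - 97) = -3 + 1/(-97) = -3 - 1/97 = -292/97 ≈ -3.0103)
C(1) + 42*c = (-6 + 1) + 42*(-292/97) = -5 - 12264/97 = -12749/97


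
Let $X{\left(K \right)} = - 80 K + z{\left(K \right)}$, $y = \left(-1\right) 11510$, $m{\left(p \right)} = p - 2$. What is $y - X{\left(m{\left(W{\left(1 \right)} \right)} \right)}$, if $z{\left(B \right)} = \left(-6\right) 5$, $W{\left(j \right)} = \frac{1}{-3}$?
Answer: $- \frac{35000}{3} \approx -11667.0$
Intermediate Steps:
$W{\left(j \right)} = - \frac{1}{3}$
$m{\left(p \right)} = -2 + p$
$z{\left(B \right)} = -30$
$y = -11510$
$X{\left(K \right)} = -30 - 80 K$ ($X{\left(K \right)} = - 80 K - 30 = -30 - 80 K$)
$y - X{\left(m{\left(W{\left(1 \right)} \right)} \right)} = -11510 - \left(-30 - 80 \left(-2 - \frac{1}{3}\right)\right) = -11510 - \left(-30 - - \frac{560}{3}\right) = -11510 - \left(-30 + \frac{560}{3}\right) = -11510 - \frac{470}{3} = - \frac{35000}{3}$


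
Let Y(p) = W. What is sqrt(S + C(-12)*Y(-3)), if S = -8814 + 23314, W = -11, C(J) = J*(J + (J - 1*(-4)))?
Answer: 2*sqrt(2965) ≈ 108.90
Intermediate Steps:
C(J) = J*(4 + 2*J) (C(J) = J*(J + (J + 4)) = J*(J + (4 + J)) = J*(4 + 2*J))
Y(p) = -11
S = 14500
sqrt(S + C(-12)*Y(-3)) = sqrt(14500 + (2*(-12)*(2 - 12))*(-11)) = sqrt(14500 + (2*(-12)*(-10))*(-11)) = sqrt(14500 + 240*(-11)) = sqrt(14500 - 2640) = sqrt(11860) = 2*sqrt(2965)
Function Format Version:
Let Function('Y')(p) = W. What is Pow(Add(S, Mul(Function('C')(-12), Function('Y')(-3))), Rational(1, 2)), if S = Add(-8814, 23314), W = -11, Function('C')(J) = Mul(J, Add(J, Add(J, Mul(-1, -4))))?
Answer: Mul(2, Pow(2965, Rational(1, 2))) ≈ 108.90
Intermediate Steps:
Function('C')(J) = Mul(J, Add(4, Mul(2, J))) (Function('C')(J) = Mul(J, Add(J, Add(J, 4))) = Mul(J, Add(J, Add(4, J))) = Mul(J, Add(4, Mul(2, J))))
Function('Y')(p) = -11
S = 14500
Pow(Add(S, Mul(Function('C')(-12), Function('Y')(-3))), Rational(1, 2)) = Pow(Add(14500, Mul(Mul(2, -12, Add(2, -12)), -11)), Rational(1, 2)) = Pow(Add(14500, Mul(Mul(2, -12, -10), -11)), Rational(1, 2)) = Pow(Add(14500, Mul(240, -11)), Rational(1, 2)) = Pow(Add(14500, -2640), Rational(1, 2)) = Pow(11860, Rational(1, 2)) = Mul(2, Pow(2965, Rational(1, 2)))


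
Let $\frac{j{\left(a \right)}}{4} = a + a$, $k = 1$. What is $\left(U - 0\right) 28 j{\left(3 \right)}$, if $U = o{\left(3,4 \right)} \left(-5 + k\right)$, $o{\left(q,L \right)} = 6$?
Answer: $-16128$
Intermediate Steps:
$j{\left(a \right)} = 8 a$ ($j{\left(a \right)} = 4 \left(a + a\right) = 4 \cdot 2 a = 8 a$)
$U = -24$ ($U = 6 \left(-5 + 1\right) = 6 \left(-4\right) = -24$)
$\left(U - 0\right) 28 j{\left(3 \right)} = \left(-24 - 0\right) 28 \cdot 8 \cdot 3 = \left(-24 + 0\right) 28 \cdot 24 = \left(-24\right) 28 \cdot 24 = \left(-672\right) 24 = -16128$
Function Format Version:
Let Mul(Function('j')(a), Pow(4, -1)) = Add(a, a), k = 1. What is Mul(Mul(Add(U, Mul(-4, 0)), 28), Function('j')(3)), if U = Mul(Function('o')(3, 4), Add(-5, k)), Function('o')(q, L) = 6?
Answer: -16128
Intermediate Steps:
Function('j')(a) = Mul(8, a) (Function('j')(a) = Mul(4, Add(a, a)) = Mul(4, Mul(2, a)) = Mul(8, a))
U = -24 (U = Mul(6, Add(-5, 1)) = Mul(6, -4) = -24)
Mul(Mul(Add(U, Mul(-4, 0)), 28), Function('j')(3)) = Mul(Mul(Add(-24, Mul(-4, 0)), 28), Mul(8, 3)) = Mul(Mul(Add(-24, 0), 28), 24) = Mul(Mul(-24, 28), 24) = Mul(-672, 24) = -16128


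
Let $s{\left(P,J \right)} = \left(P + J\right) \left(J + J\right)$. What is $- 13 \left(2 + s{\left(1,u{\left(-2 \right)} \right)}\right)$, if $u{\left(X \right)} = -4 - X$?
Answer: $-78$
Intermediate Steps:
$s{\left(P,J \right)} = 2 J \left(J + P\right)$ ($s{\left(P,J \right)} = \left(J + P\right) 2 J = 2 J \left(J + P\right)$)
$- 13 \left(2 + s{\left(1,u{\left(-2 \right)} \right)}\right) = - 13 \left(2 + 2 \left(-4 - -2\right) \left(\left(-4 - -2\right) + 1\right)\right) = - 13 \left(2 + 2 \left(-4 + 2\right) \left(\left(-4 + 2\right) + 1\right)\right) = - 13 \left(2 + 2 \left(-2\right) \left(-2 + 1\right)\right) = - 13 \left(2 + 2 \left(-2\right) \left(-1\right)\right) = - 13 \left(2 + 4\right) = \left(-13\right) 6 = -78$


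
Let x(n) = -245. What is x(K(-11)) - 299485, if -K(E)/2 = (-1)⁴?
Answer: -299730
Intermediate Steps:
K(E) = -2 (K(E) = -2*(-1)⁴ = -2*1 = -2)
x(K(-11)) - 299485 = -245 - 299485 = -299730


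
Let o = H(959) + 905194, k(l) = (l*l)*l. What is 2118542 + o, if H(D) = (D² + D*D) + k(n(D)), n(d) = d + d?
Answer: 7060655730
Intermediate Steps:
n(d) = 2*d
k(l) = l³ (k(l) = l²*l = l³)
H(D) = 2*D² + 8*D³ (H(D) = (D² + D*D) + (2*D)³ = (D² + D²) + 8*D³ = 2*D² + 8*D³)
o = 7058537188 (o = 959²*(2 + 8*959) + 905194 = 919681*(2 + 7672) + 905194 = 919681*7674 + 905194 = 7057631994 + 905194 = 7058537188)
2118542 + o = 2118542 + 7058537188 = 7060655730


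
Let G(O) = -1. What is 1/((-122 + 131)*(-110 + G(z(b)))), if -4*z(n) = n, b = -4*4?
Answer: -1/999 ≈ -0.0010010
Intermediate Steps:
b = -16
z(n) = -n/4
1/((-122 + 131)*(-110 + G(z(b)))) = 1/((-122 + 131)*(-110 - 1)) = 1/(9*(-111)) = 1/(-999) = -1/999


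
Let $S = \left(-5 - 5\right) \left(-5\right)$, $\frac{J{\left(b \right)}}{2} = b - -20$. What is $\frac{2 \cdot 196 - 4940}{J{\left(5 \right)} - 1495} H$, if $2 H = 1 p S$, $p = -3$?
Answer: $- \frac{68220}{289} \approx -236.06$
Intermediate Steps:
$J{\left(b \right)} = 40 + 2 b$ ($J{\left(b \right)} = 2 \left(b - -20\right) = 2 \left(b + 20\right) = 2 \left(20 + b\right) = 40 + 2 b$)
$S = 50$ ($S = \left(-10\right) \left(-5\right) = 50$)
$H = -75$ ($H = \frac{1 \left(-3\right) 50}{2} = \frac{\left(-3\right) 50}{2} = \frac{1}{2} \left(-150\right) = -75$)
$\frac{2 \cdot 196 - 4940}{J{\left(5 \right)} - 1495} H = \frac{2 \cdot 196 - 4940}{\left(40 + 2 \cdot 5\right) - 1495} \left(-75\right) = \frac{392 - 4940}{\left(40 + 10\right) - 1495} \left(-75\right) = - \frac{4548}{50 - 1495} \left(-75\right) = - \frac{4548}{-1445} \left(-75\right) = \left(-4548\right) \left(- \frac{1}{1445}\right) \left(-75\right) = \frac{4548}{1445} \left(-75\right) = - \frac{68220}{289}$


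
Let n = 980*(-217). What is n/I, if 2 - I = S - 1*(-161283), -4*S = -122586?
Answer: 85064/76771 ≈ 1.1080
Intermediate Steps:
S = 61293/2 (S = -¼*(-122586) = 61293/2 ≈ 30647.)
I = -383855/2 (I = 2 - (61293/2 - 1*(-161283)) = 2 - (61293/2 + 161283) = 2 - 1*383859/2 = 2 - 383859/2 = -383855/2 ≈ -1.9193e+5)
n = -212660
n/I = -212660/(-383855/2) = -212660*(-2/383855) = 85064/76771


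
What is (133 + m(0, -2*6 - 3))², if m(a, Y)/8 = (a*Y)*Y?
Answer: 17689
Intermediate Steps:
m(a, Y) = 8*a*Y² (m(a, Y) = 8*((a*Y)*Y) = 8*((Y*a)*Y) = 8*(a*Y²) = 8*a*Y²)
(133 + m(0, -2*6 - 3))² = (133 + 8*0*(-2*6 - 3)²)² = (133 + 8*0*(-12 - 3)²)² = (133 + 8*0*(-15)²)² = (133 + 8*0*225)² = (133 + 0)² = 133² = 17689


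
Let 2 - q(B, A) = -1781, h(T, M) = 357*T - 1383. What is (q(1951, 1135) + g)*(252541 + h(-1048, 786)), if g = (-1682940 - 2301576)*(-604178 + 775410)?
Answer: 83905016871144562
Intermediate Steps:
h(T, M) = -1383 + 357*T
q(B, A) = 1783 (q(B, A) = 2 - 1*(-1781) = 2 + 1781 = 1783)
g = -682276643712 (g = -3984516*171232 = -682276643712)
(q(1951, 1135) + g)*(252541 + h(-1048, 786)) = (1783 - 682276643712)*(252541 + (-1383 + 357*(-1048))) = -682276641929*(252541 + (-1383 - 374136)) = -682276641929*(252541 - 375519) = -682276641929*(-122978) = 83905016871144562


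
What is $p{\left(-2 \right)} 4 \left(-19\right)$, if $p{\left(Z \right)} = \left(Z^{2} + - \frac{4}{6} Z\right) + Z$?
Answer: $- \frac{760}{3} \approx -253.33$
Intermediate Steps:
$p{\left(Z \right)} = Z^{2} + \frac{Z}{3}$ ($p{\left(Z \right)} = \left(Z^{2} + \left(-4\right) \frac{1}{6} Z\right) + Z = \left(Z^{2} - \frac{2 Z}{3}\right) + Z = Z^{2} + \frac{Z}{3}$)
$p{\left(-2 \right)} 4 \left(-19\right) = - 2 \left(\frac{1}{3} - 2\right) 4 \left(-19\right) = \left(-2\right) \left(- \frac{5}{3}\right) 4 \left(-19\right) = \frac{10}{3} \cdot 4 \left(-19\right) = \frac{40}{3} \left(-19\right) = - \frac{760}{3}$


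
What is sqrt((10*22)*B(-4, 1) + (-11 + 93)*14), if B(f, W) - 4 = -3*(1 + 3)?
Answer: 6*I*sqrt(17) ≈ 24.739*I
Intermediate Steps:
B(f, W) = -8 (B(f, W) = 4 - 3*(1 + 3) = 4 - 3*4 = 4 - 12 = -8)
sqrt((10*22)*B(-4, 1) + (-11 + 93)*14) = sqrt((10*22)*(-8) + (-11 + 93)*14) = sqrt(220*(-8) + 82*14) = sqrt(-1760 + 1148) = sqrt(-612) = 6*I*sqrt(17)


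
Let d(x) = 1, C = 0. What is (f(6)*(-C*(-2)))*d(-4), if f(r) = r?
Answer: 0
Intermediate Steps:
(f(6)*(-C*(-2)))*d(-4) = (6*(-1*0*(-2)))*1 = (6*(0*(-2)))*1 = (6*0)*1 = 0*1 = 0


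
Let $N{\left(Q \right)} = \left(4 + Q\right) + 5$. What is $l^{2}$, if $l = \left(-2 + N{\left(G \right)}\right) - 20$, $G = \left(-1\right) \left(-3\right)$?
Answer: $100$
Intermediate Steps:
$G = 3$
$N{\left(Q \right)} = 9 + Q$
$l = -10$ ($l = \left(-2 + \left(9 + 3\right)\right) - 20 = \left(-2 + 12\right) - 20 = 10 - 20 = -10$)
$l^{2} = \left(-10\right)^{2} = 100$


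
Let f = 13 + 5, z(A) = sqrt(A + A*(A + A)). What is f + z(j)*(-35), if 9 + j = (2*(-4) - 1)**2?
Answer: 18 - 210*sqrt(290) ≈ -3558.2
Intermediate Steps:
j = 72 (j = -9 + (2*(-4) - 1)**2 = -9 + (-8 - 1)**2 = -9 + (-9)**2 = -9 + 81 = 72)
z(A) = sqrt(A + 2*A**2) (z(A) = sqrt(A + A*(2*A)) = sqrt(A + 2*A**2))
f = 18
f + z(j)*(-35) = 18 + sqrt(72*(1 + 2*72))*(-35) = 18 + sqrt(72*(1 + 144))*(-35) = 18 + sqrt(72*145)*(-35) = 18 + sqrt(10440)*(-35) = 18 + (6*sqrt(290))*(-35) = 18 - 210*sqrt(290)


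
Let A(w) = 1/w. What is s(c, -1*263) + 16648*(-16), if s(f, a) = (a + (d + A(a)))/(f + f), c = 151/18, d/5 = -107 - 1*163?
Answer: -10582090364/39713 ≈ -2.6646e+5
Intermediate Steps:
d = -1350 (d = 5*(-107 - 1*163) = 5*(-107 - 163) = 5*(-270) = -1350)
c = 151/18 (c = 151*(1/18) = 151/18 ≈ 8.3889)
s(f, a) = (-1350 + a + 1/a)/(2*f) (s(f, a) = (a + (-1350 + 1/a))/(f + f) = (-1350 + a + 1/a)/((2*f)) = (-1350 + a + 1/a)*(1/(2*f)) = (-1350 + a + 1/a)/(2*f))
s(c, -1*263) + 16648*(-16) = (1 + (-1*263)*(-1350 - 1*263))/(2*((-1*263))*(151/18)) + 16648*(-16) = (½)*(18/151)*(1 - 263*(-1350 - 263))/(-263) - 266368 = (½)*(-1/263)*(18/151)*(1 - 263*(-1613)) - 266368 = (½)*(-1/263)*(18/151)*(1 + 424219) - 266368 = (½)*(-1/263)*(18/151)*424220 - 266368 = -3817980/39713 - 266368 = -10582090364/39713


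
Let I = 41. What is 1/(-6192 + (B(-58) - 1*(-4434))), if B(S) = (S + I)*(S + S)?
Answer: 1/214 ≈ 0.0046729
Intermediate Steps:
B(S) = 2*S*(41 + S) (B(S) = (S + 41)*(S + S) = (41 + S)*(2*S) = 2*S*(41 + S))
1/(-6192 + (B(-58) - 1*(-4434))) = 1/(-6192 + (2*(-58)*(41 - 58) - 1*(-4434))) = 1/(-6192 + (2*(-58)*(-17) + 4434)) = 1/(-6192 + (1972 + 4434)) = 1/(-6192 + 6406) = 1/214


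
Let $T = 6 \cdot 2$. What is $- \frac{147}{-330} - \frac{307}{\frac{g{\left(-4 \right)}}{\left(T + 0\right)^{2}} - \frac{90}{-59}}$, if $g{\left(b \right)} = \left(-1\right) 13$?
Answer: $- \frac{286312463}{1341230} \approx -213.47$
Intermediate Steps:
$g{\left(b \right)} = -13$
$T = 12$
$- \frac{147}{-330} - \frac{307}{\frac{g{\left(-4 \right)}}{\left(T + 0\right)^{2}} - \frac{90}{-59}} = - \frac{147}{-330} - \frac{307}{- \frac{13}{\left(12 + 0\right)^{2}} - \frac{90}{-59}} = \left(-147\right) \left(- \frac{1}{330}\right) - \frac{307}{- \frac{13}{12^{2}} - - \frac{90}{59}} = \frac{49}{110} - \frac{307}{- \frac{13}{144} + \frac{90}{59}} = \frac{49}{110} - \frac{307}{\frac{12193}{8496}} = \frac{49}{110} - \frac{2608272}{12193} = - \frac{286312463}{1341230}$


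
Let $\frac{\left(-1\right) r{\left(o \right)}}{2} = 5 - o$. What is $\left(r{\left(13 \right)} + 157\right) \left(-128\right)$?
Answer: $-22144$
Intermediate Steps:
$r{\left(o \right)} = -10 + 2 o$ ($r{\left(o \right)} = - 2 \left(5 - o\right) = -10 + 2 o$)
$\left(r{\left(13 \right)} + 157\right) \left(-128\right) = \left(\left(-10 + 2 \cdot 13\right) + 157\right) \left(-128\right) = \left(\left(-10 + 26\right) + 157\right) \left(-128\right) = \left(16 + 157\right) \left(-128\right) = 173 \left(-128\right) = -22144$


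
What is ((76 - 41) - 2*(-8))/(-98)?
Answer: -51/98 ≈ -0.52041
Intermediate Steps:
((76 - 41) - 2*(-8))/(-98) = (35 + 16)*(-1/98) = 51*(-1/98) = -51/98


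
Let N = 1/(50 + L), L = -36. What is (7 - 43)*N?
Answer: -18/7 ≈ -2.5714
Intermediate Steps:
N = 1/14 (N = 1/(50 - 36) = 1/14 ≈ 0.071429)
(7 - 43)*N = (7 - 43)*(1/14) = -36*1/14 = -18/7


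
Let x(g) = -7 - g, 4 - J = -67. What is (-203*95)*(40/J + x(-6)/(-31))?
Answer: -25282635/2201 ≈ -11487.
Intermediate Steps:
J = 71 (J = 4 - 1*(-67) = 4 + 67 = 71)
(-203*95)*(40/J + x(-6)/(-31)) = (-203*95)*(40/71 + (-7 - 1*(-6))/(-31)) = -19285*(40*(1/71) + (-7 + 6)*(-1/31)) = -19285*(40/71 - 1*(-1/31)) = -19285*(40/71 + 1/31) = -19285*1311/2201 = -25282635/2201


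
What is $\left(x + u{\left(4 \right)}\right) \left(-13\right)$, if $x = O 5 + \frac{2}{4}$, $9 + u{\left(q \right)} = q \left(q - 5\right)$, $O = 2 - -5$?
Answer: $- \frac{585}{2} \approx -292.5$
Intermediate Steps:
$O = 7$ ($O = 2 + 5 = 7$)
$u{\left(q \right)} = -9 + q \left(-5 + q\right)$ ($u{\left(q \right)} = -9 + q \left(q - 5\right) = -9 + q \left(-5 + q\right)$)
$x = \frac{71}{2}$ ($x = 7 \cdot 5 + \frac{2}{4} = 35 + 2 \cdot \frac{1}{4} = 35 + \frac{1}{2} = \frac{71}{2} \approx 35.5$)
$\left(x + u{\left(4 \right)}\right) \left(-13\right) = \left(\frac{71}{2} - \left(29 - 16\right)\right) \left(-13\right) = \left(\frac{71}{2} - 13\right) \left(-13\right) = \frac{45}{2} \left(-13\right) = - \frac{585}{2}$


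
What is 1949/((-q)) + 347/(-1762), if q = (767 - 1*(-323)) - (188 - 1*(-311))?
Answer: -3639215/1041342 ≈ -3.4947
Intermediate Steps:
q = 591 (q = (767 + 323) - (188 + 311) = 1090 - 1*499 = 1090 - 499 = 591)
1949/((-q)) + 347/(-1762) = 1949/((-1*591)) + 347/(-1762) = 1949/(-591) + 347*(-1/1762) = 1949*(-1/591) - 347/1762 = -1949/591 - 347/1762 = -3639215/1041342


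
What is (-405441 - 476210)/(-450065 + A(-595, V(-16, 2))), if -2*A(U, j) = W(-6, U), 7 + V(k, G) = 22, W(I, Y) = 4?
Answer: 881651/450067 ≈ 1.9589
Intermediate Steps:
V(k, G) = 15 (V(k, G) = -7 + 22 = 15)
A(U, j) = -2 (A(U, j) = -1/2*4 = -2)
(-405441 - 476210)/(-450065 + A(-595, V(-16, 2))) = (-405441 - 476210)/(-450065 - 2) = -881651/(-450067) = -881651*(-1/450067) = 881651/450067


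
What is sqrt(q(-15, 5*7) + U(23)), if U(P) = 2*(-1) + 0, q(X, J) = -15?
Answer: I*sqrt(17) ≈ 4.1231*I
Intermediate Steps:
U(P) = -2 (U(P) = -2 + 0 = -2)
sqrt(q(-15, 5*7) + U(23)) = sqrt(-15 - 2) = sqrt(-17) = I*sqrt(17)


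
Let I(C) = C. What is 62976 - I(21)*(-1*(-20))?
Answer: 62556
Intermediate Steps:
62976 - I(21)*(-1*(-20)) = 62976 - 21*(-1*(-20)) = 62976 - 21*20 = 62976 - 1*420 = 62976 - 420 = 62556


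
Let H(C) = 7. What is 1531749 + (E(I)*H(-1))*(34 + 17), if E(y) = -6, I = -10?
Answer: 1529607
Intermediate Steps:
1531749 + (E(I)*H(-1))*(34 + 17) = 1531749 + (-6*7)*(34 + 17) = 1531749 - 42*51 = 1531749 - 2142 = 1529607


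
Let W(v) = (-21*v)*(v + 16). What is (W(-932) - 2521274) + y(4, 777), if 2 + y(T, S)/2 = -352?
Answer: -20449934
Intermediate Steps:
y(T, S) = -708 (y(T, S) = -4 + 2*(-352) = -4 - 704 = -708)
W(v) = -21*v*(16 + v) (W(v) = (-21*v)*(16 + v) = -21*v*(16 + v))
(W(-932) - 2521274) + y(4, 777) = (-21*(-932)*(16 - 932) - 2521274) - 708 = (-21*(-932)*(-916) - 2521274) - 708 = (-17927952 - 2521274) - 708 = -20449226 - 708 = -20449934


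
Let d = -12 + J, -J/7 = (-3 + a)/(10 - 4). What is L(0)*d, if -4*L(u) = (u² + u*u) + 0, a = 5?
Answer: 0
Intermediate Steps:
L(u) = -u²/2 (L(u) = -((u² + u*u) + 0)/4 = -((u² + u²) + 0)/4 = -(2*u² + 0)/4 = -u²/2)
J = -7/3 (J = -7*(-3 + 5)/(10 - 4) = -14/6 = -7*⅓ = -7/3 ≈ -2.3333)
d = -43/3 (d = -12 - 7/3 = -43/3 ≈ -14.333)
L(0)*d = -½*0²*(-43/3) = -½*0*(-43/3) = 0*(-43/3) = 0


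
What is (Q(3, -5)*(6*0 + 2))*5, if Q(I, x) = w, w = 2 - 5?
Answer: -30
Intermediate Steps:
w = -3
Q(I, x) = -3
(Q(3, -5)*(6*0 + 2))*5 = -3*(6*0 + 2)*5 = -3*(0 + 2)*5 = -3*2*5 = -6*5 = -30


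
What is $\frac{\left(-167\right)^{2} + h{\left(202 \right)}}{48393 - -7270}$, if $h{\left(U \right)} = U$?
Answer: $\frac{28091}{55663} \approx 0.50466$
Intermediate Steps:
$\frac{\left(-167\right)^{2} + h{\left(202 \right)}}{48393 - -7270} = \frac{\left(-167\right)^{2} + 202}{48393 - -7270} = \frac{27889 + 202}{48393 + \left(-10324 + 17594\right)} = \frac{28091}{48393 + 7270} = \frac{28091}{55663}$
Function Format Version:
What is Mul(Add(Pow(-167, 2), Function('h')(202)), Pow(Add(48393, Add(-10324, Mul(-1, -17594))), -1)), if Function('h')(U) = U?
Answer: Rational(28091, 55663) ≈ 0.50466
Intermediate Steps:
Mul(Add(Pow(-167, 2), Function('h')(202)), Pow(Add(48393, Add(-10324, Mul(-1, -17594))), -1)) = Mul(Add(Pow(-167, 2), 202), Pow(Add(48393, Add(-10324, Mul(-1, -17594))), -1)) = Mul(Add(27889, 202), Pow(Add(48393, Add(-10324, 17594)), -1)) = Mul(28091, Pow(Add(48393, 7270), -1)) = Mul(28091, Pow(55663, -1)) = Mul(28091, Rational(1, 55663)) = Rational(28091, 55663)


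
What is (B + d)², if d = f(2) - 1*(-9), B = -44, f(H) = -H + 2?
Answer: 1225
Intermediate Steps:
f(H) = 2 - H
d = 9 (d = (2 - 1*2) - 1*(-9) = (2 - 2) + 9 = 0 + 9 = 9)
(B + d)² = (-44 + 9)² = (-35)² = 1225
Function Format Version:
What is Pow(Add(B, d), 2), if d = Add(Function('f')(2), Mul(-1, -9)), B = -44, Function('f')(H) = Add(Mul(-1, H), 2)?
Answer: 1225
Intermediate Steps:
Function('f')(H) = Add(2, Mul(-1, H))
d = 9 (d = Add(Add(2, Mul(-1, 2)), Mul(-1, -9)) = Add(Add(2, -2), 9) = Add(0, 9) = 9)
Pow(Add(B, d), 2) = Pow(Add(-44, 9), 2) = Pow(-35, 2) = 1225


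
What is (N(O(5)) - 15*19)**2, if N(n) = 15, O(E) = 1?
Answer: 72900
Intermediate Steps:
(N(O(5)) - 15*19)**2 = (15 - 15*19)**2 = (15 - 285)**2 = (-270)**2 = 72900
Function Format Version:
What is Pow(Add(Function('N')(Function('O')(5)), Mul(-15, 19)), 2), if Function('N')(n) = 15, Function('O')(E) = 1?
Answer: 72900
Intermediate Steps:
Pow(Add(Function('N')(Function('O')(5)), Mul(-15, 19)), 2) = Pow(Add(15, Mul(-15, 19)), 2) = Pow(Add(15, -285), 2) = Pow(-270, 2) = 72900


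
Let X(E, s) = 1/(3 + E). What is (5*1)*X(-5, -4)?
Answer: -5/2 ≈ -2.5000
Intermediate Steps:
(5*1)*X(-5, -4) = (5*1)/(3 - 5) = 5/(-2) = 5*(-1/2) = -5/2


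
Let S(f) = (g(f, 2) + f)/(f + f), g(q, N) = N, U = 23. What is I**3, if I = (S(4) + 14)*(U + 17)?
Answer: 205379000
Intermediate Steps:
S(f) = (2 + f)/(2*f) (S(f) = (2 + f)/(f + f) = (2 + f)/((2*f)) = (2 + f)*(1/(2*f)) = (2 + f)/(2*f))
I = 590 (I = ((1/2)*(2 + 4)/4 + 14)*(23 + 17) = ((1/2)*(1/4)*6 + 14)*40 = (3/4 + 14)*40 = (59/4)*40 = 590)
I**3 = 590**3 = 205379000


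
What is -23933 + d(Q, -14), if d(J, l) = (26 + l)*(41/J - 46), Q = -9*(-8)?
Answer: -146869/6 ≈ -24478.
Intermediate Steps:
Q = 72
d(J, l) = (-46 + 41/J)*(26 + l) (d(J, l) = (26 + l)*(-46 + 41/J) = (-46 + 41/J)*(26 + l))
-23933 + d(Q, -14) = -23933 + (1066 + 41*(-14) - 46*72*(26 - 14))/72 = -23933 + (1066 - 574 - 46*72*12)/72 = -23933 + (1066 - 574 - 39744)/72 = -23933 + (1/72)*(-39252) = -23933 - 3271/6 = -146869/6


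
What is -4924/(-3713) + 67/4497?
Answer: 22391999/16697361 ≈ 1.3410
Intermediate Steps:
-4924/(-3713) + 67/4497 = -4924*(-1/3713) + 67*(1/4497) = 4924/3713 + 67/4497 = 22391999/16697361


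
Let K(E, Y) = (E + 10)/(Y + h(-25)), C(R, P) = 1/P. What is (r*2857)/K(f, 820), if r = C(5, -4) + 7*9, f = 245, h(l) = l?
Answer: 38006671/68 ≈ 5.5892e+5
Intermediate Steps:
K(E, Y) = (10 + E)/(-25 + Y) (K(E, Y) = (E + 10)/(Y - 25) = (10 + E)/(-25 + Y))
r = 251/4 (r = 1/(-4) + 7*9 = -¼ + 63 = 251/4 ≈ 62.750)
(r*2857)/K(f, 820) = ((251/4)*2857)/(((10 + 245)/(-25 + 820))) = 717107/(4*((255/795))) = 717107/(4*(((1/795)*255))) = 717107/(4*(17/53)) = (717107/4)*(53/17) = 38006671/68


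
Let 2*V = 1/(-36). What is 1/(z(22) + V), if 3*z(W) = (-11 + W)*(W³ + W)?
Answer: 72/2816879 ≈ 2.5560e-5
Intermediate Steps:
V = -1/72 (V = (½)/(-36) = (½)*(-1/36) = -1/72 ≈ -0.013889)
z(W) = (-11 + W)*(W + W³)/3 (z(W) = ((-11 + W)*(W³ + W))/3 = ((-11 + W)*(W + W³))/3 = (-11 + W)*(W + W³)/3)
1/(z(22) + V) = 1/((⅓)*22*(-11 + 22 + 22³ - 11*22²) - 1/72) = 1/((⅓)*22*(-11 + 22 + 10648 - 11*484) - 1/72) = 1/((⅓)*22*(-11 + 22 + 10648 - 5324) - 1/72) = 1/((⅓)*22*5335 - 1/72) = 1/(117370/3 - 1/72) = 1/(2816879/72) = 72/2816879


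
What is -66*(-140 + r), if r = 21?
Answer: 7854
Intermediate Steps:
-66*(-140 + r) = -66*(-140 + 21) = -66*(-119) = 7854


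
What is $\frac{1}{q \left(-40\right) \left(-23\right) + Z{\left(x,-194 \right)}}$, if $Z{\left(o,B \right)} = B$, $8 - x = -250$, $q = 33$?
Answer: $\frac{1}{30166} \approx 3.315 \cdot 10^{-5}$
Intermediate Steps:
$x = 258$ ($x = 8 - -250 = 8 + 250 = 258$)
$\frac{1}{q \left(-40\right) \left(-23\right) + Z{\left(x,-194 \right)}} = \frac{1}{33 \left(-40\right) \left(-23\right) - 194} = \frac{1}{\left(-1320\right) \left(-23\right) - 194} = \frac{1}{30360 - 194} = \frac{1}{30166}$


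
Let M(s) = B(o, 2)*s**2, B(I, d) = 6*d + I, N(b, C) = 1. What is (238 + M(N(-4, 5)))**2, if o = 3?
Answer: 64009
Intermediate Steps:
B(I, d) = I + 6*d
M(s) = 15*s**2 (M(s) = (3 + 6*2)*s**2 = (3 + 12)*s**2 = 15*s**2)
(238 + M(N(-4, 5)))**2 = (238 + 15*1**2)**2 = (238 + 15*1)**2 = (238 + 15)**2 = 253**2 = 64009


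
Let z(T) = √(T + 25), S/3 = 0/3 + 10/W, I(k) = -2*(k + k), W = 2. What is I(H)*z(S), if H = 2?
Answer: -16*√10 ≈ -50.596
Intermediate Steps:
I(k) = -4*k
S = 15 (S = 3*(0/3 + 10/2) = 3*(0*(⅓) + 10*(½)) = 3*(0 + 5) = 3*5 = 15)
z(T) = √(25 + T)
I(H)*z(S) = (-4*2)*√(25 + 15) = -16*√10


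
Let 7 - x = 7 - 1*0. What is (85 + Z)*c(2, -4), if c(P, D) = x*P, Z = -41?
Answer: 0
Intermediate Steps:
x = 0 (x = 7 - (7 - 1*0) = 7 - (7 + 0) = 7 - 1*7 = 7 - 7 = 0)
c(P, D) = 0 (c(P, D) = 0*P = 0)
(85 + Z)*c(2, -4) = (85 - 41)*0 = 44*0 = 0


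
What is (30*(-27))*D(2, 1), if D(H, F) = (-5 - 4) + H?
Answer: 5670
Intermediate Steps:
D(H, F) = -9 + H
(30*(-27))*D(2, 1) = (30*(-27))*(-9 + 2) = -810*(-7) = 5670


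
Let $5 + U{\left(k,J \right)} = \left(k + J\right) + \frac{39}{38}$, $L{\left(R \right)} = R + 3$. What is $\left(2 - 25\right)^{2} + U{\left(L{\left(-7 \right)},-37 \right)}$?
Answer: $\frac{18393}{38} \approx 484.03$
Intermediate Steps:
$L{\left(R \right)} = 3 + R$
$U{\left(k,J \right)} = - \frac{151}{38} + J + k$ ($U{\left(k,J \right)} = -5 + \left(\left(k + J\right) + \frac{39}{38}\right) = -5 + \left(\left(J + k\right) + 39 \cdot \frac{1}{38}\right) = -5 + \left(\left(J + k\right) + \frac{39}{38}\right) = -5 + \left(\frac{39}{38} + J + k\right) = - \frac{151}{38} + J + k$)
$\left(2 - 25\right)^{2} + U{\left(L{\left(-7 \right)},-37 \right)} = \left(2 - 25\right)^{2} - \frac{1709}{38} = \left(-23\right)^{2} - \frac{1709}{38} = 529 - \frac{1709}{38} = \frac{18393}{38}$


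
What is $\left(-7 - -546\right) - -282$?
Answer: $821$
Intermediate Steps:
$\left(-7 - -546\right) - -282 = \left(-7 + 546\right) + 282 = 539 + 282 = 821$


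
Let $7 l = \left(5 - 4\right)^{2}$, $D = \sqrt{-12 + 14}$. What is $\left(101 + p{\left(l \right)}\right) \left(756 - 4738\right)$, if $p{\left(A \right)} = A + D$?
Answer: $- \frac{2819256}{7} - 3982 \sqrt{2} \approx -4.0838 \cdot 10^{5}$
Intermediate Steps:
$D = \sqrt{2} \approx 1.4142$
$l = \frac{1}{7}$ ($l = \frac{\left(5 - 4\right)^{2}}{7} = \frac{1^{2}}{7} = \frac{1}{7} \cdot 1 = \frac{1}{7} \approx 0.14286$)
$p{\left(A \right)} = A + \sqrt{2}$
$\left(101 + p{\left(l \right)}\right) \left(756 - 4738\right) = \left(101 + \left(\frac{1}{7} + \sqrt{2}\right)\right) \left(756 - 4738\right) = \left(\frac{708}{7} + \sqrt{2}\right) \left(-3982\right) = - \frac{2819256}{7} - 3982 \sqrt{2}$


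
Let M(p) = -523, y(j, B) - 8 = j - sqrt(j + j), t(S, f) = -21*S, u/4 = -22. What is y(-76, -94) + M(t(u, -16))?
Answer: -591 - 2*I*sqrt(38) ≈ -591.0 - 12.329*I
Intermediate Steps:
u = -88 (u = 4*(-22) = -88)
y(j, B) = 8 + j - sqrt(2)*sqrt(j) (y(j, B) = 8 + (j - sqrt(j + j)) = 8 + (j - sqrt(2*j)) = 8 + (j - sqrt(2)*sqrt(j)) = 8 + j - sqrt(2)*sqrt(j))
y(-76, -94) + M(t(u, -16)) = (8 - 76 - sqrt(2)*sqrt(-76)) - 523 = (8 - 76 - sqrt(2)*2*I*sqrt(19)) - 523 = (8 - 76 - 2*I*sqrt(38)) - 523 = (-68 - 2*I*sqrt(38)) - 523 = -591 - 2*I*sqrt(38)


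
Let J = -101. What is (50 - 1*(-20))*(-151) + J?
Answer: -10671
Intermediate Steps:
(50 - 1*(-20))*(-151) + J = (50 - 1*(-20))*(-151) - 101 = (50 + 20)*(-151) - 101 = 70*(-151) - 101 = -10570 - 101 = -10671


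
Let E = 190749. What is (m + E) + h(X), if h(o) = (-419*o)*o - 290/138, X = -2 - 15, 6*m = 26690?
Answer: 5113192/69 ≈ 74104.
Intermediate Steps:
m = 13345/3 (m = (1/6)*26690 = 13345/3 ≈ 4448.3)
X = -17
h(o) = -145/69 - 419*o**2 (h(o) = -419*o**2 - 290*1/138 = -419*o**2 - 145/69 = -145/69 - 419*o**2)
(m + E) + h(X) = (13345/3 + 190749) + (-145/69 - 419*(-17)**2) = 585592/3 + (-145/69 - 419*289) = 585592/3 + (-145/69 - 121091) = 585592/3 - 8355424/69 = 5113192/69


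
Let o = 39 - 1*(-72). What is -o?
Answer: -111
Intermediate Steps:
o = 111 (o = 39 + 72 = 111)
-o = -1*111 = -111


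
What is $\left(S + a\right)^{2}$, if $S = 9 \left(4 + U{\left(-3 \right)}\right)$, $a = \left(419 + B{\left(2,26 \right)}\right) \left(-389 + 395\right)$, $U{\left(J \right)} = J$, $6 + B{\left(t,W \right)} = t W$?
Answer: $7834401$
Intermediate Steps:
$B{\left(t,W \right)} = -6 + W t$ ($B{\left(t,W \right)} = -6 + t W = -6 + W t$)
$a = 2790$ ($a = \left(419 + \left(-6 + 26 \cdot 2\right)\right) \left(-389 + 395\right) = \left(419 + \left(-6 + 52\right)\right) 6 = \left(419 + 46\right) 6 = 465 \cdot 6 = 2790$)
$S = 9$ ($S = 9 \left(4 - 3\right) = 9 \cdot 1 = 9$)
$\left(S + a\right)^{2} = \left(9 + 2790\right)^{2} = 2799^{2} = 7834401$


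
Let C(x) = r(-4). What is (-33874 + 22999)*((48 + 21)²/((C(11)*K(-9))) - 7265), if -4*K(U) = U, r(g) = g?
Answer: 84759750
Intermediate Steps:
K(U) = -U/4
C(x) = -4
(-33874 + 22999)*((48 + 21)²/((C(11)*K(-9))) - 7265) = (-33874 + 22999)*((48 + 21)²/((-(-1)*(-9))) - 7265) = -10875*(69²/((-4*9/4)) - 7265) = -10875*(4761/(-9) - 7265) = -10875*(4761*(-⅑) - 7265) = -10875*(-529 - 7265) = -10875*(-7794) = 84759750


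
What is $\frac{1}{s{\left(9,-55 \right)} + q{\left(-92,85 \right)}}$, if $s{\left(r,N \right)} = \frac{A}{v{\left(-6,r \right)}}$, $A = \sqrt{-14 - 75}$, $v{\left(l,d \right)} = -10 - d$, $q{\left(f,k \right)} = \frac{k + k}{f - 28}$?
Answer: $- \frac{73644}{117145} + \frac{2736 i \sqrt{89}}{117145} \approx -0.62866 + 0.22034 i$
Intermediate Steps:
$q{\left(f,k \right)} = \frac{2 k}{-28 + f}$
$A = i \sqrt{89}$ ($A = \sqrt{-89} = i \sqrt{89} \approx 9.434 i$)
$s{\left(r,N \right)} = \frac{i \sqrt{89}}{-10 - r}$
$\frac{1}{s{\left(9,-55 \right)} + q{\left(-92,85 \right)}} = \frac{1}{- \frac{i \sqrt{89}}{10 + 9} + 2 \cdot 85 \frac{1}{-28 - 92}} = \frac{1}{- \frac{i \sqrt{89}}{19} + 2 \cdot 85 \frac{1}{-120}} = \frac{1}{\left(-1\right) i \sqrt{89} \cdot \frac{1}{19} + 2 \cdot 85 \left(- \frac{1}{120}\right)} = \frac{1}{- \frac{i \sqrt{89}}{19} - \frac{17}{12}} = \frac{1}{- \frac{17}{12} - \frac{i \sqrt{89}}{19}}$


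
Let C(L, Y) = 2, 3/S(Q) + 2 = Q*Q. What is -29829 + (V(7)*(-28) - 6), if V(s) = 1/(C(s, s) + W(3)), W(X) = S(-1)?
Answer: -29807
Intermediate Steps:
S(Q) = 3/(-2 + Q²) (S(Q) = 3/(-2 + Q*Q) = 3/(-2 + Q²))
W(X) = -3 (W(X) = 3/(-2 + (-1)²) = 3/(-2 + 1) = 3/(-1) = 3*(-1) = -3)
V(s) = -1 (V(s) = 1/(2 - 3) = 1/(-1) = -1)
-29829 + (V(7)*(-28) - 6) = -29829 + (-1*(-28) - 6) = -29829 + (28 - 6) = -29829 + 22 = -29807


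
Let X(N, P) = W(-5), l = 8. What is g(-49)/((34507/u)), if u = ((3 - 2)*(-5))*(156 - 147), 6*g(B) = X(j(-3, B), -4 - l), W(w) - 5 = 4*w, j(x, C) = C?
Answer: 225/69014 ≈ 0.0032602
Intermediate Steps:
W(w) = 5 + 4*w
X(N, P) = -15 (X(N, P) = 5 + 4*(-5) = 5 - 20 = -15)
g(B) = -5/2 (g(B) = (1/6)*(-15) = -5/2)
u = -45 (u = (1*(-5))*9 = -5*9 = -45)
g(-49)/((34507/u)) = -5/(2*(34507/(-45))) = -5/(2*(34507*(-1/45))) = -5/(2*(-34507/45)) = -5/2*(-45/34507) = 225/69014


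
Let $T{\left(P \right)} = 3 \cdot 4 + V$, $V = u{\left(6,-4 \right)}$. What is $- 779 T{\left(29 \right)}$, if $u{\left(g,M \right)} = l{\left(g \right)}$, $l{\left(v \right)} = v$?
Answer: $-14022$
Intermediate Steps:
$u{\left(g,M \right)} = g$
$V = 6$
$T{\left(P \right)} = 18$ ($T{\left(P \right)} = 3 \cdot 4 + 6 = 12 + 6 = 18$)
$- 779 T{\left(29 \right)} = \left(-779\right) 18 = -14022$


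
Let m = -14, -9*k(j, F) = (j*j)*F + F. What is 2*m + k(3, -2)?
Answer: -232/9 ≈ -25.778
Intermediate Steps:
k(j, F) = -F/9 - F*j²/9 (k(j, F) = -((j*j)*F + F)/9 = -(j²*F + F)/9 = -(F*j² + F)/9 = -(F + F*j²)/9 = -F/9 - F*j²/9)
2*m + k(3, -2) = 2*(-14) - ⅑*(-2)*(1 + 3²) = -28 - ⅑*(-2)*(1 + 9) = -28 - ⅑*(-2)*10 = -28 + 20/9 = -232/9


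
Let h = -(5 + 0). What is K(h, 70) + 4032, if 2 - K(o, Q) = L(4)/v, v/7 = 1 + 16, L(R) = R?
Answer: 480042/119 ≈ 4034.0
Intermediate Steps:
h = -5 (h = -1*5 = -5)
v = 119 (v = 7*(1 + 16) = 7*17 = 119)
K(o, Q) = 234/119 (K(o, Q) = 2 - 4/119 = 234/119)
K(h, 70) + 4032 = 234/119 + 4032 = 480042/119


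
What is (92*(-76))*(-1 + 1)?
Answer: 0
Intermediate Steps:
(92*(-76))*(-1 + 1) = -6992*0 = 0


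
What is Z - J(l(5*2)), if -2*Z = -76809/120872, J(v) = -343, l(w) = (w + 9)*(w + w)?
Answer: 82995001/241744 ≈ 343.32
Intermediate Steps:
l(w) = 2*w*(9 + w) (l(w) = (9 + w)*(2*w) = 2*w*(9 + w))
Z = 76809/241744 (Z = -(-76809)/(2*120872) = -½*(-76809/120872) = 76809/241744 ≈ 0.31773)
Z - J(l(5*2)) = 76809/241744 - 1*(-343) = 76809/241744 + 343 = 82995001/241744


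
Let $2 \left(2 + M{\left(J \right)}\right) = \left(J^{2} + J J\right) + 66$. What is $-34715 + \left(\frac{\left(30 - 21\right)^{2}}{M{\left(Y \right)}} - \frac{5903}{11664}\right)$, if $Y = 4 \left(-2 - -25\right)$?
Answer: $- \frac{3439808582401}{99085680} \approx -34716.0$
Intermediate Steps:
$Y = 92$ ($Y = 4 \left(-2 + 25\right) = 4 \cdot 23 = 92$)
$M{\left(J \right)} = 31 + J^{2}$ ($M{\left(J \right)} = -2 + \frac{\left(J^{2} + J J\right) + 66}{2} = -2 + \frac{\left(J^{2} + J^{2}\right) + 66}{2} = -2 + \frac{2 J^{2} + 66}{2} = -2 + \frac{66 + 2 J^{2}}{2} = -2 + \left(33 + J^{2}\right) = 31 + J^{2}$)
$-34715 + \left(\frac{\left(30 - 21\right)^{2}}{M{\left(Y \right)}} - \frac{5903}{11664}\right) = -34715 - \left(\frac{5903}{11664} - \frac{\left(30 - 21\right)^{2}}{31 + 92^{2}}\right) = -34715 - \left(\frac{5903}{11664} - \frac{9^{2}}{31 + 8464}\right) = -34715 - \left(\frac{5903}{11664} - \frac{81}{8495}\right) = -34715 + \left(81 \cdot \frac{1}{8495} - \frac{5903}{11664}\right) = -34715 + \left(\frac{81}{8495} - \frac{5903}{11664}\right) = -34715 - \frac{49201201}{99085680} = - \frac{3439808582401}{99085680}$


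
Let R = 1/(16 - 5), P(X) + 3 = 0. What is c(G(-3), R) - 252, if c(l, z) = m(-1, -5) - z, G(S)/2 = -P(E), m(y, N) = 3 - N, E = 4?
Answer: -2685/11 ≈ -244.09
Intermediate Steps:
P(X) = -3 (P(X) = -3 + 0 = -3)
R = 1/11 ≈ 0.090909
G(S) = 6 (G(S) = 2*(-1*(-3)) = 2*3 = 6)
c(l, z) = 8 - z (c(l, z) = (3 - 1*(-5)) - z = (3 + 5) - z = 8 - z)
c(G(-3), R) - 252 = (8 - 1*1/11) - 252 = (8 - 1/11) - 252 = 87/11 - 252 = -2685/11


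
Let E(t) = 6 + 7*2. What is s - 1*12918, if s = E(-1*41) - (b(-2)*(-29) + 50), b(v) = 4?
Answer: -12832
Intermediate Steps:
E(t) = 20 (E(t) = 6 + 14 = 20)
s = 86 (s = 20 - (4*(-29) + 50) = 20 - (-116 + 50) = 20 - 1*(-66) = 20 + 66 = 86)
s - 1*12918 = 86 - 1*12918 = 86 - 12918 = -12832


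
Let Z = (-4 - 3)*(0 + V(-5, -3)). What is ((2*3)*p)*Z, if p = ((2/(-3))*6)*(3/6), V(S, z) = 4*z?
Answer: -1008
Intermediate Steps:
Z = 84 (Z = (-4 - 3)*(0 + 4*(-3)) = -7*(0 - 12) = -7*(-12) = 84)
p = -2 (p = ((2*(-⅓))*6)*(3*(⅙)) = -⅔*6*(½) = -4*½ = -2)
((2*3)*p)*Z = ((2*3)*(-2))*84 = (6*(-2))*84 = -12*84 = -1008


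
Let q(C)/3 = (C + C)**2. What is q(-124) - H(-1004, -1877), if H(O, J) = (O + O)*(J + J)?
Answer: -7353520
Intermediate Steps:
H(O, J) = 4*J*O (H(O, J) = (2*O)*(2*J) = 4*J*O)
q(C) = 12*C**2 (q(C) = 3*(C + C)**2 = 3*(2*C)**2 = 3*(4*C**2) = 12*C**2)
q(-124) - H(-1004, -1877) = 12*(-124)**2 - 4*(-1877)*(-1004) = 12*15376 - 1*7538032 = 184512 - 7538032 = -7353520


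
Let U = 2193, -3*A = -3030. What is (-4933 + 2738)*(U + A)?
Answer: -7030585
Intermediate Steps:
A = 1010 (A = -⅓*(-3030) = 1010)
(-4933 + 2738)*(U + A) = (-4933 + 2738)*(2193 + 1010) = -2195*3203 = -7030585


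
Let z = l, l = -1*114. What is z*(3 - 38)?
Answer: 3990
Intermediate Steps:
l = -114
z = -114
z*(3 - 38) = -114*(3 - 38) = -114*(-35) = 3990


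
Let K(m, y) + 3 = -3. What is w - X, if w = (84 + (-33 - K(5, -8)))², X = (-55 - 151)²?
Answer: -39187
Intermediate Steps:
K(m, y) = -6 (K(m, y) = -3 - 3 = -6)
X = 42436 (X = (-206)² = 42436)
w = 3249 (w = (84 + (-33 - 1*(-6)))² = (84 + (-33 + 6))² = (84 - 27)² = 57² = 3249)
w - X = 3249 - 1*42436 = 3249 - 42436 = -39187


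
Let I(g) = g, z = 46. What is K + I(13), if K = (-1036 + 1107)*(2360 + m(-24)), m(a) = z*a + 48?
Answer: 92597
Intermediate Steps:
m(a) = 48 + 46*a (m(a) = 46*a + 48 = 48 + 46*a)
K = 92584 (K = (-1036 + 1107)*(2360 + (48 + 46*(-24))) = 71*(2360 + (48 - 1104)) = 71*(2360 - 1056) = 71*1304 = 92584)
K + I(13) = 92584 + 13 = 92597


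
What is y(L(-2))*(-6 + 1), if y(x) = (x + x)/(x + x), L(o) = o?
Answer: -5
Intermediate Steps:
y(x) = 1 (y(x) = (2*x)/((2*x)) = (2*x)*(1/(2*x)) = 1)
y(L(-2))*(-6 + 1) = 1*(-6 + 1) = 1*(-5) = -5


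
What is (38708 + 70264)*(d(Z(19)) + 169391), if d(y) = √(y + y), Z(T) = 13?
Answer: 18458876052 + 108972*√26 ≈ 1.8459e+10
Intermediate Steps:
d(y) = √2*√y (d(y) = √(2*y) = √2*√y)
(38708 + 70264)*(d(Z(19)) + 169391) = (38708 + 70264)*(√2*√13 + 169391) = 108972*(√26 + 169391) = 108972*(169391 + √26) = 18458876052 + 108972*√26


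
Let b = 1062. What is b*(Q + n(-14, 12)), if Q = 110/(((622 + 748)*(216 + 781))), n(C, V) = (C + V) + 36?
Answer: 4931967294/136589 ≈ 36108.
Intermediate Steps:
n(C, V) = 36 + C + V
Q = 11/136589 (Q = 110/((1370*997)) = 110/1365890 = 110*(1/1365890) = 11/136589 ≈ 8.0534e-5)
b*(Q + n(-14, 12)) = 1062*(11/136589 + (36 - 14 + 12)) = 1062*(11/136589 + 34) = 1062*(4644037/136589) = 4931967294/136589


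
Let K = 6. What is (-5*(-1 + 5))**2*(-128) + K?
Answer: -51194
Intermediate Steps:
(-5*(-1 + 5))**2*(-128) + K = (-5*(-1 + 5))**2*(-128) + 6 = (-5*4)**2*(-128) + 6 = (-20)**2*(-128) + 6 = 400*(-128) + 6 = -51200 + 6 = -51194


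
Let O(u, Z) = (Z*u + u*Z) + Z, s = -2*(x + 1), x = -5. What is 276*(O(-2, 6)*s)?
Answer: -39744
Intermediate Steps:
s = 8 (s = -2*(-5 + 1) = -2*(-4) = 8)
O(u, Z) = Z + 2*Z*u (O(u, Z) = (Z*u + Z*u) + Z = 2*Z*u + Z = Z + 2*Z*u)
276*(O(-2, 6)*s) = 276*((6*(1 + 2*(-2)))*8) = 276*((6*(1 - 4))*8) = 276*((6*(-3))*8) = 276*(-18*8) = 276*(-144) = -39744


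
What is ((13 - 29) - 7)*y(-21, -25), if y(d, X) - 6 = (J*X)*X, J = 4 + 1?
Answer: -72013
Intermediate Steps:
J = 5
y(d, X) = 6 + 5*X**2 (y(d, X) = 6 + (5*X)*X = 6 + 5*X**2)
((13 - 29) - 7)*y(-21, -25) = ((13 - 29) - 7)*(6 + 5*(-25)**2) = (-16 - 7)*(6 + 5*625) = -23*(6 + 3125) = -23*3131 = -72013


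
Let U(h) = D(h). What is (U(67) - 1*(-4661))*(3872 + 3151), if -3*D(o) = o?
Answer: 32577356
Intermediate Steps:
D(o) = -o/3
U(h) = -h/3
(U(67) - 1*(-4661))*(3872 + 3151) = (-⅓*67 - 1*(-4661))*(3872 + 3151) = (-67/3 + 4661)*7023 = (13916/3)*7023 = 32577356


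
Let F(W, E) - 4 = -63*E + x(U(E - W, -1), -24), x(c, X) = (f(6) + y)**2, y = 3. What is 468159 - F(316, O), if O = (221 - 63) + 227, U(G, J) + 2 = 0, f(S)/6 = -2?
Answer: 492329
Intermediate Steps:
f(S) = -12 (f(S) = 6*(-2) = -12)
U(G, J) = -2 (U(G, J) = -2 + 0 = -2)
x(c, X) = 81 (x(c, X) = (-12 + 3)**2 = (-9)**2 = 81)
O = 385 (O = 158 + 227 = 385)
F(W, E) = 85 - 63*E (F(W, E) = 4 + (-63*E + 81) = 4 + (81 - 63*E) = 85 - 63*E)
468159 - F(316, O) = 468159 - (85 - 63*385) = 468159 - (85 - 24255) = 468159 - 1*(-24170) = 468159 + 24170 = 492329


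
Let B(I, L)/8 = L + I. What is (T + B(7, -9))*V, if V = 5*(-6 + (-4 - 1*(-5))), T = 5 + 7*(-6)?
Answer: 1325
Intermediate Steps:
B(I, L) = 8*I + 8*L (B(I, L) = 8*(L + I) = 8*(I + L) = 8*I + 8*L)
T = -37 (T = 5 - 42 = -37)
V = -25 (V = 5*(-6 + (-4 + 5)) = 5*(-6 + 1) = 5*(-5) = -25)
(T + B(7, -9))*V = (-37 + (8*7 + 8*(-9)))*(-25) = (-37 + (56 - 72))*(-25) = (-37 - 16)*(-25) = -53*(-25) = 1325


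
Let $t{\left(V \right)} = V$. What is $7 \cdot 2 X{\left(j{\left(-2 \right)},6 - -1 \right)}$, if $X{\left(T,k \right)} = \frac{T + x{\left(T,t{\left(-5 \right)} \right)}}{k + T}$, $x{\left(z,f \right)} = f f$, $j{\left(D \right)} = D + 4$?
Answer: $42$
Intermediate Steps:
$j{\left(D \right)} = 4 + D$
$x{\left(z,f \right)} = f^{2}$
$X{\left(T,k \right)} = \frac{25 + T}{T + k}$ ($X{\left(T,k \right)} = \frac{T + \left(-5\right)^{2}}{k + T} = \frac{T + 25}{T + k} = \frac{25 + T}{T + k}$)
$7 \cdot 2 X{\left(j{\left(-2 \right)},6 - -1 \right)} = 7 \cdot 2 \frac{25 + \left(4 - 2\right)}{\left(4 - 2\right) + \left(6 - -1\right)} = 14 \frac{25 + 2}{2 + \left(6 + 1\right)} = 14 \frac{1}{2 + 7} \cdot 27 = 14 \cdot \frac{1}{9} \cdot 27 = 14 \cdot 3 = 42$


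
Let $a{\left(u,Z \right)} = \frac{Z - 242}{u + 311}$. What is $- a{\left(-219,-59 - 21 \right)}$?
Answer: $\frac{7}{2} \approx 3.5$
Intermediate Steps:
$a{\left(u,Z \right)} = \frac{-242 + Z}{311 + u}$
$- a{\left(-219,-59 - 21 \right)} = - \frac{-242 - 80}{311 - 219} = - \frac{-242 - 80}{92} = - \frac{-322}{92} = \left(-1\right) \left(- \frac{7}{2}\right) = \frac{7}{2}$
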